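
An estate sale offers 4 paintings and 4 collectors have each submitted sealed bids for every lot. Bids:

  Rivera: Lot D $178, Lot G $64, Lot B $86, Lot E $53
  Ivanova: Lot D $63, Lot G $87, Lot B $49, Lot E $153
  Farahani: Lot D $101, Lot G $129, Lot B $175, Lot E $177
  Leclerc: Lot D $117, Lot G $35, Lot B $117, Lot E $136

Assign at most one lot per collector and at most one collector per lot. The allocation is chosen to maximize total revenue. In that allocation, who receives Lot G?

Farahani receives Lot G.

Optimal: Rivera→Lot D ($178), Ivanova→Lot E ($153), Farahani→Lot G ($129), Leclerc→Lot B ($117) — total 178+153+129+117 = $577.
Next-best assignment: Rivera→Lot D, Ivanova→Lot G, Farahani→Lot B, Leclerc→Lot E = $576.
Swapping Farahani↔Rivera (Farahani→Lot D $101, Rivera→Lot G $64) loses 142.
Farahani's own top lot is Lot E ($177), but forcing Farahani→Lot E and reassigning the rest optimally gives only $559 — worse by 18.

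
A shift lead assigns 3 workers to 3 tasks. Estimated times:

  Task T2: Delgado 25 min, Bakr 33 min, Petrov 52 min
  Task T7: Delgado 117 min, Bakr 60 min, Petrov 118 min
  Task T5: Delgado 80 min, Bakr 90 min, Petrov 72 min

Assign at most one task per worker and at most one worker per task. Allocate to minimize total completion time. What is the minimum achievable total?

Minimum total: 157 min

Optimal: Delgado→Task T2 (25 min), Bakr→Task T7 (60 min), Petrov→Task T5 (72 min) — total 25+60+72 = 157 min.
Swapping Petrov↔Delgado (Petrov→Task T2 52 min, Delgado→Task T5 80 min) adds 35.
Checked against all permutations: 157 min is optimal.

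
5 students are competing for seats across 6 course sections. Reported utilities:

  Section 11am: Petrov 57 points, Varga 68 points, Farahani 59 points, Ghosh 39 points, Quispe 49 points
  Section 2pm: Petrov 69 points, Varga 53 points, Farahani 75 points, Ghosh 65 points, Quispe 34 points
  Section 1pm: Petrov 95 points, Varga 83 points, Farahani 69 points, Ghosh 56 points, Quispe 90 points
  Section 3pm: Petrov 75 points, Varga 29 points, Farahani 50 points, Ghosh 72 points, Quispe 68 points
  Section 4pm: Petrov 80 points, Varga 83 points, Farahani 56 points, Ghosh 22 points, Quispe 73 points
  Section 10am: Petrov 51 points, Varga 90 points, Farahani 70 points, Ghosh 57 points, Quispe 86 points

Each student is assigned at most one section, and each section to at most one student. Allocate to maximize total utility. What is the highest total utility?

Max total: 411 points

Optimal: Petrov→Section 1pm (95 points), Varga→Section 4pm (83 points), Farahani→Section 2pm (75 points), Ghosh→Section 3pm (72 points), Quispe→Section 10am (86 points) — total 95+83+75+72+86 = 411 points.
Row-greedy (each student in turn takes its best remaining section) gives 405 points, worse by 6.
Every other assignment is strictly worse.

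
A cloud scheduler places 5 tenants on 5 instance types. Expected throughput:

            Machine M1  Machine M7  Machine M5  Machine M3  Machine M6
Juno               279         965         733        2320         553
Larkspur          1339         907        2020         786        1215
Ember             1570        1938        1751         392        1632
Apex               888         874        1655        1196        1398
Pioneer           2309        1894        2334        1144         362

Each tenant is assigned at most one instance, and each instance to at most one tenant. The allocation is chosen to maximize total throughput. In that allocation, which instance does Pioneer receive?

Pioneer receives Machine M1.

Optimal: Juno→Machine M3 (2320 ops/s), Larkspur→Machine M5 (2020 ops/s), Ember→Machine M7 (1938 ops/s), Apex→Machine M6 (1398 ops/s), Pioneer→Machine M1 (2309 ops/s) — total 2320+2020+1938+1398+2309 = 9985 ops/s.
Pioneer's own top instance is Machine M5 (2334 ops/s), but forcing Pioneer→Machine M5 and reassigning the rest optimally gives only 9329 ops/s — worse by 656.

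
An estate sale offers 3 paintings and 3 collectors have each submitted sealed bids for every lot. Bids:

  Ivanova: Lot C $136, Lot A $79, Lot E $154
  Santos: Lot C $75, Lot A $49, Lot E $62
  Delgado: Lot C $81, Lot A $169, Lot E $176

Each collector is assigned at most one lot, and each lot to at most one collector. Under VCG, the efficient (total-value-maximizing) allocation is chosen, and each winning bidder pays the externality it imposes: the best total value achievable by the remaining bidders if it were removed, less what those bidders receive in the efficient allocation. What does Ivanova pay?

Ivanova pays $7.

Efficient allocation: Ivanova→Lot E ($154), Santos→Lot C ($75), Delgado→Lot A ($169); total welfare W = $398.
Ivanova receives Lot E at value $154, so the others get W − 154 = $244.
Without Ivanova: best allocation of the remaining 2 bidders over all 3 lots is Santos→Lot C ($75), Delgado→Lot E ($176), total $251.
VCG payment = (others' best without Ivanova) − (others' welfare with Ivanova) = 251 − 244 = $7.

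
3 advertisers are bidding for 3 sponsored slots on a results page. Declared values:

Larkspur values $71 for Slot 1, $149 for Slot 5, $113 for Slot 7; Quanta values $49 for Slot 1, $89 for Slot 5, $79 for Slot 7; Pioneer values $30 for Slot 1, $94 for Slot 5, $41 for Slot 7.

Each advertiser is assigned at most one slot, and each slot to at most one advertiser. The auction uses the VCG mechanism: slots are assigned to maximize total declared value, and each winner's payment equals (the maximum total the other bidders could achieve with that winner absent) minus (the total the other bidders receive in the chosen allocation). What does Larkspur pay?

Efficient allocation: Larkspur→Slot 5 ($149), Quanta→Slot 7 ($79), Pioneer→Slot 1 ($30); total welfare W = $258.
Larkspur receives Slot 5 at value $149, so the others get W − 149 = $109.
Without Larkspur: best allocation of the remaining 2 bidders over all 3 slots is Quanta→Slot 7 ($79), Pioneer→Slot 5 ($94), total $173.
VCG payment = (others' best without Larkspur) − (others' welfare with Larkspur) = 173 − 109 = $64.

Larkspur pays $64.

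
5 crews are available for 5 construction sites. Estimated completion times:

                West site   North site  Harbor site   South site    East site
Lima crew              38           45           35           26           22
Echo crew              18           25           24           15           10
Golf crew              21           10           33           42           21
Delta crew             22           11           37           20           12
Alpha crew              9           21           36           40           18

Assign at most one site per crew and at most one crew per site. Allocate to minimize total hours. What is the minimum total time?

Minimum total: 81 hours

This is the linear assignment problem.
Optimal: Lima crew→Harbor site (35 hours), Echo crew→South site (15 hours), Golf crew→North site (10 hours), Delta crew→East site (12 hours), Alpha crew→West site (9 hours) — total 35+15+10+12+9 = 81 hours.
Row-greedy (each crew in turn takes its cheapest remaining site) gives 105 hours, worse by 24.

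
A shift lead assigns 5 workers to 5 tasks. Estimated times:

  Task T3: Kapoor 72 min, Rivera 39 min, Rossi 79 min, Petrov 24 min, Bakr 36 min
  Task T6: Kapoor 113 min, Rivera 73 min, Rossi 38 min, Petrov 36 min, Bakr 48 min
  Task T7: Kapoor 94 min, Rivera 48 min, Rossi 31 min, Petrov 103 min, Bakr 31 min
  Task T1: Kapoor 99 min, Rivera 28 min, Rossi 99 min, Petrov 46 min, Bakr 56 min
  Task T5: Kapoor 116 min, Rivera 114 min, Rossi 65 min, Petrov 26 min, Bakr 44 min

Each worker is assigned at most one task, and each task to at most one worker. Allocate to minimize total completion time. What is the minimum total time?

This is a one-to-one assignment (minimum-cost bipartite matching).
Optimal: Kapoor→Task T3 (72 min), Rivera→Task T1 (28 min), Rossi→Task T6 (38 min), Petrov→Task T5 (26 min), Bakr→Task T7 (31 min) — total 72+28+38+26+31 = 195 min.
Row-greedy (each worker in turn takes its cheapest remaining task) gives 205 min, worse by 10.
Next-best assignment: Kapoor→Task T3, Rivera→Task T1, Rossi→Task T7, Petrov→Task T5, Bakr→Task T6 = 205 min.

Min total: 195 min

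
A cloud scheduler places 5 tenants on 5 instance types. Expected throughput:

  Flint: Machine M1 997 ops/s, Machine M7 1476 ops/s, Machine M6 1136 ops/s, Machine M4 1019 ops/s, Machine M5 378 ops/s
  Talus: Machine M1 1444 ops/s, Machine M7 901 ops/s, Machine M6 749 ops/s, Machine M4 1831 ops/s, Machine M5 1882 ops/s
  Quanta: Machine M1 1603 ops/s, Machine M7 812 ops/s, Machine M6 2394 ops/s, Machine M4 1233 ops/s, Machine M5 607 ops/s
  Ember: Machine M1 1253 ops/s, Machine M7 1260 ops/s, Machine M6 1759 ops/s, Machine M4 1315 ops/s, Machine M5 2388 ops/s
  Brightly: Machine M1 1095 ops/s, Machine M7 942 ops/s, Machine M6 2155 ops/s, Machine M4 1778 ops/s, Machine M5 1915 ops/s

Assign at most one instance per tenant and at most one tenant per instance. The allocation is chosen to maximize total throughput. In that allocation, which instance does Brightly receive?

Brightly receives Machine M4.

Optimal: Flint→Machine M7 (1476 ops/s), Talus→Machine M1 (1444 ops/s), Quanta→Machine M6 (2394 ops/s), Ember→Machine M5 (2388 ops/s), Brightly→Machine M4 (1778 ops/s) — total 1476+1444+2394+2388+1778 = 9480 ops/s.
Max-entry greedy (repeatedly take the single best remaining cell) gives 9184 ops/s, worse by 296.
Checked against all permutations: 9480 ops/s is optimal.
Brightly's own top instance is Machine M6 (2155 ops/s), but forcing Brightly→Machine M6 and reassigning the rest optimally gives only 9453 ops/s — worse by 27.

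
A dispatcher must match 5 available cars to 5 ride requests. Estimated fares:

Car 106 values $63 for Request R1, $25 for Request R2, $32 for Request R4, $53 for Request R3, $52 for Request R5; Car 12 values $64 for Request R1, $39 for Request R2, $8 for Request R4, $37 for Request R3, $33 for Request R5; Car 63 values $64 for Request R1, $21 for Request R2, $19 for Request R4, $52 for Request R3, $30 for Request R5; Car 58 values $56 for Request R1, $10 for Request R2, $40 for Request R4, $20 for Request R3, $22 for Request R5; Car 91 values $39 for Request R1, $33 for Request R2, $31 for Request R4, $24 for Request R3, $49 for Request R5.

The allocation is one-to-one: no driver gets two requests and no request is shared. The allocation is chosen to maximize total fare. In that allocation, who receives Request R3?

Car 106 receives Request R3.

This is the linear assignment problem.
Optimal: Car 106→Request R3 ($53), Car 12→Request R2 ($39), Car 63→Request R1 ($64), Car 58→Request R4 ($40), Car 91→Request R5 ($49) — total 53+39+64+40+49 = $245.
Column-greedy (each request in turn goes to its best remaining driver) gives $220, worse by 25.
Next-best assignment: Car 106→Request R1, Car 12→Request R2, Car 63→Request R3, Car 58→Request R4, Car 91→Request R5 = $243.
Car 106's own top request is Request R1 ($63), but forcing Car 106→Request R1 and reassigning the rest optimally gives only $243 — worse by 2.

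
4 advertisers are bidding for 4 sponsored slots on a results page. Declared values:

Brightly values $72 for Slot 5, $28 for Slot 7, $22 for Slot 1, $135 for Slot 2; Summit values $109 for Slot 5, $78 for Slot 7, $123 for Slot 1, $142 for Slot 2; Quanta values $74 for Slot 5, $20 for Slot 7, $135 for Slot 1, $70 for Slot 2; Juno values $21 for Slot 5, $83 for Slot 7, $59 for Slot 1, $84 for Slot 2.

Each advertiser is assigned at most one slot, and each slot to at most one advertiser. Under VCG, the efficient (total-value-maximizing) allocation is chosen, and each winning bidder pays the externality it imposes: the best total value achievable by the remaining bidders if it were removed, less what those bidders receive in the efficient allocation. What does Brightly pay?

Brightly pays $33.

Efficient allocation: Brightly→Slot 2 ($135), Summit→Slot 5 ($109), Quanta→Slot 1 ($135), Juno→Slot 7 ($83); total welfare W = $462.
Brightly receives Slot 2 at value $135, so the others get W − 135 = $327.
Without Brightly: best allocation of the remaining 3 bidders over all 4 slots is Summit→Slot 2 ($142), Quanta→Slot 1 ($135), Juno→Slot 7 ($83), total $360.
VCG payment = (others' best without Brightly) − (others' welfare with Brightly) = 360 − 327 = $33.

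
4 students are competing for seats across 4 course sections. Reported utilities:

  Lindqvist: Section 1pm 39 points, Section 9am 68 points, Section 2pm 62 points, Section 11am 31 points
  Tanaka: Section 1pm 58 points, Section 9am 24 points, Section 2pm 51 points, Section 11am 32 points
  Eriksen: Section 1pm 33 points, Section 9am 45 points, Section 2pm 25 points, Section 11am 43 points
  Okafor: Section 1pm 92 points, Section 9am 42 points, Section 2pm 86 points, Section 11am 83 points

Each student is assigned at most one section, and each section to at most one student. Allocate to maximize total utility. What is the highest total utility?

Optimal: Lindqvist→Section 9am (68 points), Tanaka→Section 1pm (58 points), Eriksen→Section 11am (43 points), Okafor→Section 2pm (86 points) — total 68+58+43+86 = 255 points.
Column-greedy (each section in turn goes to its best remaining student) gives 254 points, worse by 1.
Next-best assignment: Lindqvist→Section 9am, Tanaka→Section 2pm, Eriksen→Section 11am, Okafor→Section 1pm = 254 points.
Swapping Lindqvist↔Okafor (Lindqvist→Section 2pm 62 points, Okafor→Section 9am 42 points) loses 50.
No other one-to-one assignment exceeds 255 points.

Max total: 255 points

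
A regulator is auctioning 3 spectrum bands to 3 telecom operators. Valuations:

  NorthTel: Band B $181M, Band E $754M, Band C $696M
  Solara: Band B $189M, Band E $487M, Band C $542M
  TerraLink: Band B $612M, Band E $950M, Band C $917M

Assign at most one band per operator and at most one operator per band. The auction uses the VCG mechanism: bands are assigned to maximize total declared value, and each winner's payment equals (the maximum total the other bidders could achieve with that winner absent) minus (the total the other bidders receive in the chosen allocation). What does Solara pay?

Efficient allocation: NorthTel→Band E ($754M), Solara→Band C ($542M), TerraLink→Band B ($612M); total welfare W = $1908M.
Solara receives Band C at value $542M, so the others get W − 542 = $1366M.
Without Solara: best allocation of the remaining 2 bidders over all 3 bands is NorthTel→Band E ($754M), TerraLink→Band C ($917M), total $1671M.
VCG payment = (others' best without Solara) − (others' welfare with Solara) = 1671 − 1366 = $305M.

Solara pays $305M.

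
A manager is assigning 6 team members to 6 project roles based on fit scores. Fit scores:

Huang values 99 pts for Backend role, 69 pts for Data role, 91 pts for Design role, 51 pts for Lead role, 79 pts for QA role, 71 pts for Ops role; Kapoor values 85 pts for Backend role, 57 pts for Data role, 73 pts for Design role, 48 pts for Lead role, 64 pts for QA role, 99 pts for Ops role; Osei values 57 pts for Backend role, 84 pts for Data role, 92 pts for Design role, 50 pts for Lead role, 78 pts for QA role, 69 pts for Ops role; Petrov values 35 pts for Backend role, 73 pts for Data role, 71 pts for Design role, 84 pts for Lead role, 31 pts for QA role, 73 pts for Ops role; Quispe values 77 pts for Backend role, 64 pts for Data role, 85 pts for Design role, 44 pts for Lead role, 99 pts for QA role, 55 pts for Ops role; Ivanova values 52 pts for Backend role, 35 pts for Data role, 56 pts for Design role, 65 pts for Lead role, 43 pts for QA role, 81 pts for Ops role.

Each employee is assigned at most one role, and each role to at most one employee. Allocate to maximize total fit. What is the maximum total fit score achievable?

Optimal: Huang→Backend role (99 pts), Kapoor→Ops role (99 pts), Osei→Design role (92 pts), Petrov→Data role (73 pts), Quispe→QA role (99 pts), Ivanova→Lead role (65 pts) — total 99+99+92+73+99+65 = 527 pts.
Row-greedy (each employee in turn takes its best remaining role) gives 508 pts, worse by 19.
Swapping Petrov↔Huang (Petrov→Backend role 35 pts, Huang→Data role 69 pts) loses 68.
Every other assignment is strictly worse.

Max total: 527 pts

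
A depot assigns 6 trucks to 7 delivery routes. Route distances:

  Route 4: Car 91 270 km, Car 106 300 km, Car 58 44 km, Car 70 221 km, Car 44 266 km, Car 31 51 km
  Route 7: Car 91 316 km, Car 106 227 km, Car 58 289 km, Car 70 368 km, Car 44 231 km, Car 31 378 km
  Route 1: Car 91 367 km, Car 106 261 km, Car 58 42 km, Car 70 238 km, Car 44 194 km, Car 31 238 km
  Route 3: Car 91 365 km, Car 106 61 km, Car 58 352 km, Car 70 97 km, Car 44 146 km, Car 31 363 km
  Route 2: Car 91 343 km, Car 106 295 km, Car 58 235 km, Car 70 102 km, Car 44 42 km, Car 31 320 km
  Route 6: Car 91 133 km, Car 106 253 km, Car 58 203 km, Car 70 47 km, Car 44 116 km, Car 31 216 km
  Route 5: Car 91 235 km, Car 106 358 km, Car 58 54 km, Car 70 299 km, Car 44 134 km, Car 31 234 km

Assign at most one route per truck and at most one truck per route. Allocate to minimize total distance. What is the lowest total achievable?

Minimum total: 478 km

Optimal: Car 91→Route 5 (235 km), Car 106→Route 3 (61 km), Car 58→Route 1 (42 km), Car 70→Route 6 (47 km), Car 44→Route 2 (42 km), Car 31→Route 4 (51 km) — total 235+61+42+47+42+51 = 478 km.
Row-greedy (each truck in turn takes its cheapest remaining route) gives 523 km, worse by 45.
Next-best assignment: Car 91→Route 6, Car 106→Route 3, Car 58→Route 1, Car 70→Route 2, Car 44→Route 5, Car 31→Route 4 = 523 km.
Every other assignment is strictly worse.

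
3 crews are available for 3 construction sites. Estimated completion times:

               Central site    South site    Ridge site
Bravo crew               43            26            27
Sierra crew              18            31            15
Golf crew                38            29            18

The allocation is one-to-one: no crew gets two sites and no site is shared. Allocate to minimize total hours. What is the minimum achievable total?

Optimal: Bravo crew→South site (26 hours), Sierra crew→Central site (18 hours), Golf crew→Ridge site (18 hours) — total 26+18+18 = 62 hours.
Min-entry greedy (repeatedly take the single cheapest remaining cell) gives 79 hours, worse by 17.
Next-best assignment: Bravo crew→Ridge site, Sierra crew→Central site, Golf crew→South site = 74 hours.
Swapping Golf crew↔Bravo crew (Golf crew→South site 29 hours, Bravo crew→Ridge site 27 hours) adds 12.
No other one-to-one assignment undercuts 62 hours.

Min total: 62 hours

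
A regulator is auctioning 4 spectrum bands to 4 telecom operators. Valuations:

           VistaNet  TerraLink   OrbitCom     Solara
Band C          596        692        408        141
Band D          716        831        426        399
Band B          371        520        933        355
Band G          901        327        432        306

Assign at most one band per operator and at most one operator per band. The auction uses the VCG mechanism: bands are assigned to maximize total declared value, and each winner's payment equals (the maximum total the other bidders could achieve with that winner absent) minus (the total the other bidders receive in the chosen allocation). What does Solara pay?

Solara pays $139M.

Efficient allocation: VistaNet→Band G ($901M), TerraLink→Band C ($692M), OrbitCom→Band B ($933M), Solara→Band D ($399M); total welfare W = $2925M.
Solara receives Band D at value $399M, so the others get W − 399 = $2526M.
Without Solara: best allocation of the remaining 3 bidders over all 4 bands is VistaNet→Band G ($901M), TerraLink→Band D ($831M), OrbitCom→Band B ($933M), total $2665M.
VCG payment = (others' best without Solara) − (others' welfare with Solara) = 2665 − 2526 = $139M.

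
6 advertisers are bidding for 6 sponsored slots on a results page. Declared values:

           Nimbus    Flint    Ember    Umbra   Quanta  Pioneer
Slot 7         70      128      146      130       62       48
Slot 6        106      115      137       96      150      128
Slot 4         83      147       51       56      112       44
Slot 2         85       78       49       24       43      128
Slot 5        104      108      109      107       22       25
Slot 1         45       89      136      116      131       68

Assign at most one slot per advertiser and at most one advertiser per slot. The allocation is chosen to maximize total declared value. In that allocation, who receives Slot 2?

Optimal: Nimbus→Slot 5 ($104), Flint→Slot 4 ($147), Ember→Slot 1 ($136), Umbra→Slot 7 ($130), Quanta→Slot 6 ($150), Pioneer→Slot 2 ($128) — total 104+147+136+130+150+128 = $795.
Row-greedy (each advertiser in turn takes its best remaining slot) gives $583, worse by 212.
Swapping Pioneer↔Umbra (Pioneer→Slot 7 $48, Umbra→Slot 2 $24) loses 186.
Pioneer's own top slot is Slot 6 ($128), but forcing Pioneer→Slot 6 and reassigning the rest optimally gives only $744 — worse by 51.

Pioneer receives Slot 2.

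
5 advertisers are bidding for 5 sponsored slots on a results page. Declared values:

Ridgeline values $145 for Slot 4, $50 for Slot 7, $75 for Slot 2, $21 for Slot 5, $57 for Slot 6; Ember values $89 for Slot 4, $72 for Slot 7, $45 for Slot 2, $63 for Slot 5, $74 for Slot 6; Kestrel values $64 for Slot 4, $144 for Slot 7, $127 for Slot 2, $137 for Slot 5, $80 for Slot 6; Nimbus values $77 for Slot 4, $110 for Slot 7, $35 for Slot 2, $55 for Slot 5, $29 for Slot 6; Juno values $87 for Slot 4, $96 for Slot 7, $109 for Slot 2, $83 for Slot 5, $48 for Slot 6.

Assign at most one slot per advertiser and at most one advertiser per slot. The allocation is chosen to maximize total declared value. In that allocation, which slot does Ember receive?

Ember receives Slot 6.

Optimal: Ridgeline→Slot 4 ($145), Ember→Slot 6 ($74), Kestrel→Slot 5 ($137), Nimbus→Slot 7 ($110), Juno→Slot 2 ($109) — total 145+74+137+110+109 = $575.
Row-greedy (each advertiser in turn takes its best remaining slot) gives $527, worse by 48.
Next-best assignment: Ridgeline→Slot 4, Ember→Slot 6, Kestrel→Slot 2, Nimbus→Slot 7, Juno→Slot 5 = $539.
No other one-to-one assignment exceeds $575.
Ember's own top slot is Slot 4 ($89), but forcing Ember→Slot 4 and reassigning the rest optimally gives only $502 — worse by 73.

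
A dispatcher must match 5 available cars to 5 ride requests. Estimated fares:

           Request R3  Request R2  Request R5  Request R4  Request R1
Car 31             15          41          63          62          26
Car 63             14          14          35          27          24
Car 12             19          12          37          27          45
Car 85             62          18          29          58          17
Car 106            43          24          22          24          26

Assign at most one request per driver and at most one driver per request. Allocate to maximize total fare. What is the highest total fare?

This is a one-to-one assignment (maximum-weight bipartite matching).
Optimal: Car 31→Request R4 ($62), Car 63→Request R5 ($35), Car 12→Request R1 ($45), Car 85→Request R3 ($62), Car 106→Request R2 ($24) — total 62+35+45+62+24 = $228.
Column-greedy (each request in turn goes to its best remaining driver) gives $193, worse by 35.
No other one-to-one assignment exceeds $228.

Maximum total: $228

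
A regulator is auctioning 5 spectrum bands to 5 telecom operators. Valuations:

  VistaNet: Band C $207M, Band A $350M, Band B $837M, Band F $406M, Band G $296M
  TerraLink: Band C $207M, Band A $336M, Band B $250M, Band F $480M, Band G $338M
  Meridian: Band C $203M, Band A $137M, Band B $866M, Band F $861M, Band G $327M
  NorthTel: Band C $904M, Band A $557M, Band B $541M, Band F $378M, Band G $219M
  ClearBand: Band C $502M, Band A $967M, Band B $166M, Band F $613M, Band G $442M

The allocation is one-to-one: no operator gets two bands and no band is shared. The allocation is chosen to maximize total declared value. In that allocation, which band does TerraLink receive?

Optimal: VistaNet→Band B ($837M), TerraLink→Band G ($338M), Meridian→Band F ($861M), NorthTel→Band C ($904M), ClearBand→Band A ($967M) — total 837+338+861+904+967 = $3907M.
Max-entry greedy (repeatedly take the single best remaining cell) gives $3513M, worse by 394.
Next-best assignment: VistaNet→Band B, TerraLink→Band F, Meridian→Band G, NorthTel→Band C, ClearBand→Band A = $3515M.
Every other assignment is strictly worse.
TerraLink's own top band is Band F ($480M), but forcing TerraLink→Band F and reassigning the rest optimally gives only $3515M — worse by 392.

TerraLink receives Band G.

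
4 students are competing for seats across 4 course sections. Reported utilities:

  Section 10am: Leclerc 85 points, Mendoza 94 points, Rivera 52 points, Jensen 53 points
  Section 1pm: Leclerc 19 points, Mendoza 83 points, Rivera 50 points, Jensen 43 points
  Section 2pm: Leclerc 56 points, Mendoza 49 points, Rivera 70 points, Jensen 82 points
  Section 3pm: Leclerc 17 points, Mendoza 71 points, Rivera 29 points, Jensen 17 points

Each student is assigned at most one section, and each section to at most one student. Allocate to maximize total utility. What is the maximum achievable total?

This is the linear assignment problem.
Optimal: Leclerc→Section 10am (85 points), Mendoza→Section 3pm (71 points), Rivera→Section 1pm (50 points), Jensen→Section 2pm (82 points) — total 85+71+50+82 = 288 points.
Column-greedy (each section in turn goes to its best remaining student) gives 243 points, worse by 45.
Swapping Leclerc↔Mendoza (Leclerc→Section 3pm 17 points, Mendoza→Section 10am 94 points) loses 45.
Checked against all permutations: 288 points is optimal.

Max total: 288 points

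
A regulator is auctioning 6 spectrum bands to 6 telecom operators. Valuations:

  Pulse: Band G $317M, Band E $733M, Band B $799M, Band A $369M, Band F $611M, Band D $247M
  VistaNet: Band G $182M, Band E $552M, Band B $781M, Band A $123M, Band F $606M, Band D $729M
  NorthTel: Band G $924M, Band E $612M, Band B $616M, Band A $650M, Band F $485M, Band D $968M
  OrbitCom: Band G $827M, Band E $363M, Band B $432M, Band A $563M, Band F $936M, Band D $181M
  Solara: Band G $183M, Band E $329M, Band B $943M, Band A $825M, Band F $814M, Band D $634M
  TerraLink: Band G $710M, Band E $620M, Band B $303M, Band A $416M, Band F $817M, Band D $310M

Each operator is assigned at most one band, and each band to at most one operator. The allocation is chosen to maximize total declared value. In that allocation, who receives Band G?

Treat this as an assignment problem: match each operator to one band.
Optimal: Pulse→Band E ($733M), VistaNet→Band B ($781M), NorthTel→Band D ($968M), OrbitCom→Band F ($936M), Solara→Band A ($825M), TerraLink→Band G ($710M) — total 733+781+968+936+825+710 = $4953M.
Row-greedy (each operator in turn takes its best remaining band) gives $4833M, worse by 120.
Next-best assignment: Pulse→Band E, VistaNet→Band B, NorthTel→Band D, OrbitCom→Band G, Solara→Band A, TerraLink→Band F = $4951M.
Checked against all permutations: $4953M is optimal.
TerraLink's own top band is Band F ($817M), but forcing TerraLink→Band F and reassigning the rest optimally gives only $4951M — worse by 2.

TerraLink receives Band G.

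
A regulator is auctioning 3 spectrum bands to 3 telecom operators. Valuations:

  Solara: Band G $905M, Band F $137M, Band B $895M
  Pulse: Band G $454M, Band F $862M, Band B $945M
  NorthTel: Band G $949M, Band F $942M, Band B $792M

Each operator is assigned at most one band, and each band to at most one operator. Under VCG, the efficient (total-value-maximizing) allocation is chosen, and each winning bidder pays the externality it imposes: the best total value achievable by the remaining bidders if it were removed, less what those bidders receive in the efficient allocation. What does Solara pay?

Solara pays $7M.

Efficient allocation: Solara→Band G ($905M), Pulse→Band B ($945M), NorthTel→Band F ($942M); total welfare W = $2792M.
Solara receives Band G at value $905M, so the others get W − 905 = $1887M.
Without Solara: best allocation of the remaining 2 bidders over all 3 bands is Pulse→Band B ($945M), NorthTel→Band G ($949M), total $1894M.
VCG payment = (others' best without Solara) − (others' welfare with Solara) = 1894 − 1887 = $7M.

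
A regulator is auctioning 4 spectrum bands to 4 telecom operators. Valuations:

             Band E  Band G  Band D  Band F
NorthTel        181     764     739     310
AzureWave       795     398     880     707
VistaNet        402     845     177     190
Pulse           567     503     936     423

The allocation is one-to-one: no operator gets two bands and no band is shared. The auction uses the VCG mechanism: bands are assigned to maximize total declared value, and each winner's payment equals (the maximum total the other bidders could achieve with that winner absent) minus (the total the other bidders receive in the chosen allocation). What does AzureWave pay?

Efficient allocation: NorthTel→Band F ($310M), AzureWave→Band E ($795M), VistaNet→Band G ($845M), Pulse→Band D ($936M); total welfare W = $2886M.
AzureWave receives Band E at value $795M, so the others get W − 795 = $2091M.
Without AzureWave: best allocation of the remaining 3 bidders over all 4 bands is NorthTel→Band D ($739M), VistaNet→Band G ($845M), Pulse→Band E ($567M), total $2151M.
VCG payment = (others' best without AzureWave) − (others' welfare with AzureWave) = 2151 − 2091 = $60M.

AzureWave pays $60M.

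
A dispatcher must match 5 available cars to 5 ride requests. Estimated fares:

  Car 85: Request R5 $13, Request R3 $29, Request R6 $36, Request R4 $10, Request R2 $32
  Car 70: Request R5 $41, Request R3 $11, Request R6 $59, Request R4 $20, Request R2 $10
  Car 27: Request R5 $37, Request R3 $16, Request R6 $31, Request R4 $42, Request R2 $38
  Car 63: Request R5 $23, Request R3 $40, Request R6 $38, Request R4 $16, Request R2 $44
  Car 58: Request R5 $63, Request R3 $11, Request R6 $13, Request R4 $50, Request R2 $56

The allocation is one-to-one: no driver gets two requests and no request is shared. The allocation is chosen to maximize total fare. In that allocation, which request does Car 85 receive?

Car 85 receives Request R3.

Optimal: Car 85→Request R3 ($29), Car 70→Request R6 ($59), Car 27→Request R4 ($42), Car 63→Request R2 ($44), Car 58→Request R5 ($63) — total 29+59+42+44+63 = $237.
Row-greedy (each driver in turn takes its best remaining request) gives $174, worse by 63.
Car 85's own top request is Request R6 ($36), but forcing Car 85→Request R6 and reassigning the rest optimally gives only $215 — worse by 22.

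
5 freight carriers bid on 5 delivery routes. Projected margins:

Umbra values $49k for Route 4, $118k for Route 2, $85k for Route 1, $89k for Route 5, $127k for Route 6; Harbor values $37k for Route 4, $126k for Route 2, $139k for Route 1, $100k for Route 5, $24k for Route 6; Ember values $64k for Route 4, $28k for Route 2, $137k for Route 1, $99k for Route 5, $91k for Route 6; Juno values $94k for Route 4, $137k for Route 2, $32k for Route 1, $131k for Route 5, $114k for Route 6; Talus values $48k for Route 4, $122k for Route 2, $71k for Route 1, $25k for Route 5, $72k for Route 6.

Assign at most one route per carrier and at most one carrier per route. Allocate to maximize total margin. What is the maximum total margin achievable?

Max total: $583k

Optimal: Umbra→Route 6 ($127k), Harbor→Route 1 ($139k), Ember→Route 4 ($64k), Juno→Route 5 ($131k), Talus→Route 2 ($122k) — total 127+139+64+131+122 = $583k.
Swapping Ember↔Juno (Ember→Route 5 $99k, Juno→Route 4 $94k) loses 2.
Every other assignment is strictly worse.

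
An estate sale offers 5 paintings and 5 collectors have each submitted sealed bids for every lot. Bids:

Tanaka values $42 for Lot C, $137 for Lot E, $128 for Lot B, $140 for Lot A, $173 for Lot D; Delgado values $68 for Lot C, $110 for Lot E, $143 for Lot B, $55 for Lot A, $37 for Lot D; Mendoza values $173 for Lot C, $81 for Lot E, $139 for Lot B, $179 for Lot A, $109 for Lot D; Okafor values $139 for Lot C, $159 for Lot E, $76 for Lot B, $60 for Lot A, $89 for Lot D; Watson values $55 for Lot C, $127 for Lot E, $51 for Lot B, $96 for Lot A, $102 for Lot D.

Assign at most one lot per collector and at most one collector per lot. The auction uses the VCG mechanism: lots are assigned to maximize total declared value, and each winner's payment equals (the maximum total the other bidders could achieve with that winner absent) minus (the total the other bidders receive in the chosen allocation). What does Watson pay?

Watson pays $20.

Efficient allocation: Tanaka→Lot D ($173), Delgado→Lot B ($143), Mendoza→Lot A ($179), Okafor→Lot C ($139), Watson→Lot E ($127); total welfare W = $761.
Watson receives Lot E at value $127, so the others get W − 127 = $634.
Without Watson: best allocation of the remaining 4 bidders over all 5 lots is Tanaka→Lot D ($173), Delgado→Lot B ($143), Mendoza→Lot A ($179), Okafor→Lot E ($159), total $654.
VCG payment = (others' best without Watson) − (others' welfare with Watson) = 654 − 634 = $20.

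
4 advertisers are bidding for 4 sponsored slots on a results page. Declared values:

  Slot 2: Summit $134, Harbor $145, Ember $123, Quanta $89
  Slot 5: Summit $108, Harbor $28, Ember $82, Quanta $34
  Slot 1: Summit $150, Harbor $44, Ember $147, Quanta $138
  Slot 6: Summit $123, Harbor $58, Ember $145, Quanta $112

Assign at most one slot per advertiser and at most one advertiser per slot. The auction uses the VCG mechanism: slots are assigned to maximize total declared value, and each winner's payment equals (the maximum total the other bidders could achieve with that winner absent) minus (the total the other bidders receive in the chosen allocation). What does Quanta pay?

Quanta pays $42.

Efficient allocation: Summit→Slot 5 ($108), Harbor→Slot 2 ($145), Ember→Slot 6 ($145), Quanta→Slot 1 ($138); total welfare W = $536.
Quanta receives Slot 1 at value $138, so the others get W − 138 = $398.
Without Quanta: best allocation of the remaining 3 bidders over all 4 slots is Summit→Slot 1 ($150), Harbor→Slot 2 ($145), Ember→Slot 6 ($145), total $440.
VCG payment = (others' best without Quanta) − (others' welfare with Quanta) = 440 − 398 = $42.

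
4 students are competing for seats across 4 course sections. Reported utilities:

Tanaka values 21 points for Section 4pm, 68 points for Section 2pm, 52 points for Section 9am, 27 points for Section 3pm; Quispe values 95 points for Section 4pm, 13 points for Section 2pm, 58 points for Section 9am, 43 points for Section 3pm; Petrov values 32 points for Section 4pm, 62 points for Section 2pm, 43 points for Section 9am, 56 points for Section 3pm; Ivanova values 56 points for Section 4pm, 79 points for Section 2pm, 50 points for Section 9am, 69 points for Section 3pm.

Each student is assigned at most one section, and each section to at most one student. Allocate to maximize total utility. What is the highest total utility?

Maximum total: 282 points

This is a one-to-one assignment (maximum-weight bipartite matching).
Optimal: Tanaka→Section 9am (52 points), Quispe→Section 4pm (95 points), Petrov→Section 3pm (56 points), Ivanova→Section 2pm (79 points) — total 52+95+56+79 = 282 points.
Row-greedy (each student in turn takes its best remaining section) gives 269 points, worse by 13.
Every other assignment is strictly worse.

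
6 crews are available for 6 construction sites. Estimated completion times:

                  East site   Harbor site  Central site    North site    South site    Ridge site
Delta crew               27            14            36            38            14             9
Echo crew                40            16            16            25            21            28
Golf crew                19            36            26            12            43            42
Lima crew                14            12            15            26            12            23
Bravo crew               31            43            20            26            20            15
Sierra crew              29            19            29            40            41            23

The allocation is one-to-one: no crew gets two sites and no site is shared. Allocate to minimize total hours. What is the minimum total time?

Optimal: Delta crew→South site (14 hours), Echo crew→Central site (16 hours), Golf crew→North site (12 hours), Lima crew→East site (14 hours), Bravo crew→Ridge site (15 hours), Sierra crew→Harbor site (19 hours) — total 14+16+12+14+15+19 = 90 hours.
Min-entry greedy (repeatedly take the single cheapest remaining cell) gives 98 hours, worse by 8.

Minimum total: 90 hours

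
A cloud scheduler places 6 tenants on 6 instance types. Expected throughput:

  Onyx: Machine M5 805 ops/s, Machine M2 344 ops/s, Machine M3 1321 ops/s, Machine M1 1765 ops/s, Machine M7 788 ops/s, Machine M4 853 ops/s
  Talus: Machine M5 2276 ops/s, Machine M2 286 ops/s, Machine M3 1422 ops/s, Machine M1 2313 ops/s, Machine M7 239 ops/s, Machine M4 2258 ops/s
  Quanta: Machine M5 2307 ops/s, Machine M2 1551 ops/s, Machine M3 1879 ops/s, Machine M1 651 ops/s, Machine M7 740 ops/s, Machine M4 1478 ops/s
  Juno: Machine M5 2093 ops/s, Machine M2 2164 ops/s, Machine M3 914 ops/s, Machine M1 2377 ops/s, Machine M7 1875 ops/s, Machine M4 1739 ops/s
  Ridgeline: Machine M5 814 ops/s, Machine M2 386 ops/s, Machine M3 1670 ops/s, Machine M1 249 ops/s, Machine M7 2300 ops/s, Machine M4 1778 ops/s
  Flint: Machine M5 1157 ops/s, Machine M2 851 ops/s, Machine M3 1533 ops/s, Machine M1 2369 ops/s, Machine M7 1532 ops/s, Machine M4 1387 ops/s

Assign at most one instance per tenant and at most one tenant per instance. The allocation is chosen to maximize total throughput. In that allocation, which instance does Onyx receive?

Onyx receives Machine M3.

Optimal: Onyx→Machine M3 (1321 ops/s), Talus→Machine M4 (2258 ops/s), Quanta→Machine M5 (2307 ops/s), Juno→Machine M2 (2164 ops/s), Ridgeline→Machine M7 (2300 ops/s), Flint→Machine M1 (2369 ops/s) — total 1321+2258+2307+2164+2300+2369 = 12719 ops/s.
Max-entry greedy (repeatedly take the single best remaining cell) gives 11119 ops/s, worse by 1600.
Next-best assignment: Onyx→Machine M1, Talus→Machine M4, Quanta→Machine M5, Juno→Machine M2, Ridgeline→Machine M7, Flint→Machine M3 = 12327 ops/s.
Swapping Ridgeline↔Juno (Ridgeline→Machine M2 386 ops/s, Juno→Machine M7 1875 ops/s) loses 2203.
Onyx's own top instance is Machine M1 (1765 ops/s), but forcing Onyx→Machine M1 and reassigning the rest optimally gives only 12327 ops/s — worse by 392.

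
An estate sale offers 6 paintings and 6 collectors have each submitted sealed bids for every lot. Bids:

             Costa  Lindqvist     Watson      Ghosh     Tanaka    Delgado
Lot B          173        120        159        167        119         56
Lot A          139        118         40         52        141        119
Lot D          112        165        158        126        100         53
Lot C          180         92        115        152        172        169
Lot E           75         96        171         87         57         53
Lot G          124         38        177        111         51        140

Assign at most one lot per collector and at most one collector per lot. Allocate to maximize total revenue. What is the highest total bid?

Treat this as an assignment problem: match each collector to one lot.
Optimal: Costa→Lot C ($180), Lindqvist→Lot D ($165), Watson→Lot E ($171), Ghosh→Lot B ($167), Tanaka→Lot A ($141), Delgado→Lot G ($140) — total 180+165+171+167+141+140 = $964.
Max-entry greedy (repeatedly take the single best remaining cell) gives $883, worse by 81.
Next-best assignment: Costa→Lot A, Lindqvist→Lot D, Watson→Lot E, Ghosh→Lot B, Tanaka→Lot C, Delgado→Lot G = $954.
No other one-to-one assignment exceeds $964.

Maximum total: $964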